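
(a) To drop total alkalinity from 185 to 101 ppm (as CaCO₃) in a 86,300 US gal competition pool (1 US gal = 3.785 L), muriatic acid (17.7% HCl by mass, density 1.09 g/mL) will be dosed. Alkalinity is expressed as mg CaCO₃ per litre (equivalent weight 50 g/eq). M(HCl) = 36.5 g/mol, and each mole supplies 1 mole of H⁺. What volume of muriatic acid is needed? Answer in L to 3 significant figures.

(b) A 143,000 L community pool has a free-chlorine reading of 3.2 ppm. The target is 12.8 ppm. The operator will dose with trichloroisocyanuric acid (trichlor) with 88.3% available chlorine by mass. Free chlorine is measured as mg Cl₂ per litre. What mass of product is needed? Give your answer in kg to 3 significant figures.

(a) Volume: 86,300 US gal × 3.785 L/gal = 326,646 L.
(a) Alkalinity to neutralize: (185 − 101) = 84 mg/L as CaCO₃ × 326,646 L = 27,440 g as CaCO₃.
(a) Equivalents of H⁺ required: 27,440 ÷ 50 g/eq = 548.8 eq = 548.8 mol HCl.
(a) Mass of HCl: 548.8 × 36.5 = 20,030 g.
(a) Mass of 17.7% solution: 20,030 / 0.177 = 113,200 g.
(a) Volume: 113,200 g ÷ 1.09 g/mL = 103,800 mL.

(b) Chlorine deficit: 12.8 − 3.2 = 9.6 ppm = 9.6 mg/L as Cl₂.
(b) Cl₂ equivalent needed: 9.6 mg/L × 143,000 L = 1,373,000 mg = 1373 g.
(b) Product at 88.3% available chlorine: 1373 / 0.883 = 1555 g.

(a) 104 L; (b) 1.55 kg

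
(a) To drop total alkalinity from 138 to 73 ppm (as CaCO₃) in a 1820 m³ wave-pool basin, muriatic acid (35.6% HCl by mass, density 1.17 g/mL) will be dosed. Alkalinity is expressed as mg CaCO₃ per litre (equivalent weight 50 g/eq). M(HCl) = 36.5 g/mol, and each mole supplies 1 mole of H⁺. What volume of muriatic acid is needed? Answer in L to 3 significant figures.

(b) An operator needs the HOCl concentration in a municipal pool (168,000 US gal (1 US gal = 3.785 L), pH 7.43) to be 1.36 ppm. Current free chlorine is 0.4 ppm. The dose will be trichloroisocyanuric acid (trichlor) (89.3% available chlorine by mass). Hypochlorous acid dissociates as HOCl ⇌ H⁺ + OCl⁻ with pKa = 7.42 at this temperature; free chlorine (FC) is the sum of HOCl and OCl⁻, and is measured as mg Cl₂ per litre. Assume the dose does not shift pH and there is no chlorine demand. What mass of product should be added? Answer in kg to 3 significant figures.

(a) Volume: 1820 m³ = 1,820,000 L.
(a) Alkalinity to neutralize: (138 − 73) = 65 mg/L as CaCO₃ × 1,820,000 L = 118,300 g as CaCO₃.
(a) Equivalents of H⁺ required: 118,300 ÷ 50 g/eq = 2366 eq = 2366 mol HCl.
(a) Mass of HCl: 2366 × 36.5 = 86,360 g.
(a) Mass of 35.6% solution: 86,360 / 0.356 = 242,600 g.
(a) Volume: 242,600 g ÷ 1.17 g/mL = 207,300 mL.

(b) Volume: 168,000 US gal × 3.785 L/gal = 635,880 L.
(b) [OCl⁻]/[HOCl] = 10^(pH − pKa) = 10^(7.43 − 7.42) = 1.023; fraction as HOCl = 1/(1 + 1.023) = 0.4942.
(b) Free chlorine required for 1.36 ppm HOCl: 1.36 / 0.4942 = 2.752 ppm.
(b) FC to add: 2.752 − 0.4 = 2.352 mg/L as Cl₂.
(b) Cl₂ equivalent: 2.352 mg/L × 635,880 L = 1495 g.
(b) Product at 89.3% available Cl: 1495 / 0.893 = 1675 g.

(a) 207 L; (b) 1.67 kg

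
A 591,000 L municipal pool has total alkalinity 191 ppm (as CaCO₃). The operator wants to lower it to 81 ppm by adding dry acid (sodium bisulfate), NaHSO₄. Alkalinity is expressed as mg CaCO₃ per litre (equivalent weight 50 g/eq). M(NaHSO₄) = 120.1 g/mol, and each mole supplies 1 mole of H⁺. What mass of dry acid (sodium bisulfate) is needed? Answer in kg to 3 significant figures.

156 kg

Alkalinity to neutralize: (191 − 81) = 110 mg/L as CaCO₃ × 591,000 L = 65,010 g as CaCO₃.
Equivalents of H⁺ required: 65,010 ÷ 50 g/eq = 1300 eq = 1300 mol NaHSO₄.
Mass of NaHSO₄: 1300 × 120.1 = 156,200 g.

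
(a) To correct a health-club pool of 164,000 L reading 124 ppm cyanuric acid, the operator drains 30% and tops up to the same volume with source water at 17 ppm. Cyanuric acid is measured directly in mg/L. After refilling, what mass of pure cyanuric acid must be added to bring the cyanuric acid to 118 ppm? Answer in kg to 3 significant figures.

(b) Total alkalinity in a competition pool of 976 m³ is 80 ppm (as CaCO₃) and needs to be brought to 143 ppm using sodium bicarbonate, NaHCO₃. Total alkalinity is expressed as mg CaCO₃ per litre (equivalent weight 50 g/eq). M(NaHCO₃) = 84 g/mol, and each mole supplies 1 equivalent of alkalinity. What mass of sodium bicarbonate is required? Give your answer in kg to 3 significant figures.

(a) 4.28 kg; (b) 103 kg

(a) After draining 30% and refilling: 124 × 0.70 + 17 × 0.30 = 91.9 ppm.
(a) Deficit to target: 118 − 91.9 = 26.1 mg/L.
(a) Mass: 26.1 mg/L × 164,000 L = 4280 g cyanuric acid.

(b) Volume: 976 m³ = 976,000 L.
(b) Alkalinity to add: (143 − 80) = 63 mg/L as CaCO₃ × 976,000 L = 61,490 g as CaCO₃.
(b) Equivalents: 61,490 g ÷ 50 g/eq = 1230 eq.
(b) NaHCO₃ supplies 1 eq per mole → 1230 mol.
(b) Mass: 1230 mol × 84 g/mol = 103,300 g.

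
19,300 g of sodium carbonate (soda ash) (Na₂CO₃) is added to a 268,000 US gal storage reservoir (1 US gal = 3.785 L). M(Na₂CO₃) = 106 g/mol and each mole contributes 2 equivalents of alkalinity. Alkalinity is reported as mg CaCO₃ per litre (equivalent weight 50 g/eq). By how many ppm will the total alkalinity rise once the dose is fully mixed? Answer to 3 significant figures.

17.9 ppm

Volume: 268,000 US gal × 3.785 L/gal = 1,014,380 L.
Moles of Na₂CO₃: 19,300 g ÷ 106 g/mol = 182.1 mol → 364.2 eq of alkalinity.
As CaCO₃: 364.2 eq × 50 g/eq = 18,210 g.
Rise: 18,210 g / 1,014,380 L × 1000 = 17.95 mg/L.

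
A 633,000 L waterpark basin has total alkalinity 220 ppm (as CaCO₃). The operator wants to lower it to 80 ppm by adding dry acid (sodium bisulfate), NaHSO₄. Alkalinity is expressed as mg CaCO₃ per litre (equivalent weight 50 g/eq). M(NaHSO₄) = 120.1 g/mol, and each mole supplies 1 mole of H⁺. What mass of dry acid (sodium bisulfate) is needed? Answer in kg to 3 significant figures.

213 kg

Alkalinity to neutralize: (220 − 80) = 140 mg/L as CaCO₃ × 633,000 L = 88,620 g as CaCO₃.
Equivalents of H⁺ required: 88,620 ÷ 50 g/eq = 1772 eq = 1772 mol NaHSO₄.
Mass of NaHSO₄: 1772 × 120.1 = 212,900 g.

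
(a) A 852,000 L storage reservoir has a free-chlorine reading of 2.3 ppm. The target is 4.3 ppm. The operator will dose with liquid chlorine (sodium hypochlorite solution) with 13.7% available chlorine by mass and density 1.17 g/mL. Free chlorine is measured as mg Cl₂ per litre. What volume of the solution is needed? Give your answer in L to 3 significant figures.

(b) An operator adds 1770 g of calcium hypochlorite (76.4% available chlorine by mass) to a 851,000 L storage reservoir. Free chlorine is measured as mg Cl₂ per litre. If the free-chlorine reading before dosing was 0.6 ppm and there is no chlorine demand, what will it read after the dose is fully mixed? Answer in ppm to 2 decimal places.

(a) 10.6 L; (b) 2.19 ppm

(a) Chlorine deficit: 4.3 − 2.3 = 2 ppm = 2 mg/L as Cl₂.
(a) Cl₂ equivalent needed: 2 mg/L × 852,000 L = 1,704,000 mg = 1704 g.
(a) Product at 13.7% available chlorine: 1704 / 0.137 = 12,440 g.
(a) Volume at density 1.17 g/mL: 12,440 g ÷ 1.17 g/mL = 10,630 mL.

(b) Available chlorine delivered: 1770 g × 0.764 = 1352 g as Cl₂.
(b) Concentration rise: 1352 g / 851,000 L = 1.589 mg/L = 1.59 ppm.
(b) Final FC: 0.6 + 1.59 = 2.19 ppm.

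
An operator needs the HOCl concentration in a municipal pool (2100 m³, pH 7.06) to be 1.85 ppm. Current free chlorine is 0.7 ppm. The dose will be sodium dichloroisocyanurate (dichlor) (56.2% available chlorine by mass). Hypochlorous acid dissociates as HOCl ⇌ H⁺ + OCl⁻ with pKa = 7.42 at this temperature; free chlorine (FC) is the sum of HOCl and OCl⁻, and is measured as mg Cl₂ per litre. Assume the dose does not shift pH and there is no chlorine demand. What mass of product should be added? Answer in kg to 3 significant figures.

Volume: 2100 m³ = 2,100,000 L.
[OCl⁻]/[HOCl] = 10^(pH − pKa) = 10^(7.06 − 7.42) = 0.4365; fraction as HOCl = 1/(1 + 0.4365) = 0.6961.
Free chlorine required for 1.85 ppm HOCl: 1.85 / 0.6961 = 2.658 ppm.
FC to add: 2.658 − 0.7 = 1.958 mg/L as Cl₂.
Cl₂ equivalent: 1.958 mg/L × 2,100,000 L = 4111 g.
Product at 56.2% available Cl: 4111 / 0.562 = 7315 g.

7.31 kg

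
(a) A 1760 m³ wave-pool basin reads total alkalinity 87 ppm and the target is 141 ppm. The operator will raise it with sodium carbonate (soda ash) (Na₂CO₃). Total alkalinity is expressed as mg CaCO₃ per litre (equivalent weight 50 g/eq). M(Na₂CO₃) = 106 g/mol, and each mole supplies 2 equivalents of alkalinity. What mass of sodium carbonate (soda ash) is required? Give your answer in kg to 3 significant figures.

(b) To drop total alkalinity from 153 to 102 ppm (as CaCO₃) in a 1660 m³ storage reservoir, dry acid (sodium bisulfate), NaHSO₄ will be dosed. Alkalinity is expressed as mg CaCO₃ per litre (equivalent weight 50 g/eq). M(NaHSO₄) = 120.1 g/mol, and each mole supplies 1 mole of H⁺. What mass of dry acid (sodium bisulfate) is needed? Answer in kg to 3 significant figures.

(a) 101 kg; (b) 203 kg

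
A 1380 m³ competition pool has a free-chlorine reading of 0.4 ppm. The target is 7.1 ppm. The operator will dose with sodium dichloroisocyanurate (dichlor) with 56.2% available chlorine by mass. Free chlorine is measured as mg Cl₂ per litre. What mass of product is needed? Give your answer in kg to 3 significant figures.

Volume: 1380 m³ = 1,380,000 L.
Chlorine deficit: 7.1 − 0.4 = 6.7 ppm = 6.7 mg/L as Cl₂.
Cl₂ equivalent needed: 6.7 mg/L × 1,380,000 L = 9,246,000 mg = 9246 g.
Product at 56.2% available chlorine: 9246 / 0.562 = 16,450 g.

16.5 kg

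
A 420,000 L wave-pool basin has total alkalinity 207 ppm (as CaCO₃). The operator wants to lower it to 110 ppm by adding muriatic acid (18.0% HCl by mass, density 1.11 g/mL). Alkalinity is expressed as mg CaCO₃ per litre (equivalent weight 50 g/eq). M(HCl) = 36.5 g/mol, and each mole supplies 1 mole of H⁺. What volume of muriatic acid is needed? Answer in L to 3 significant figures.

149 L

Alkalinity to neutralize: (207 − 110) = 97 mg/L as CaCO₃ × 420,000 L = 40,740 g as CaCO₃.
Equivalents of H⁺ required: 40,740 ÷ 50 g/eq = 814.8 eq = 814.8 mol HCl.
Mass of HCl: 814.8 × 36.5 = 29,740 g.
Mass of 18.0% solution: 29,740 / 0.18 = 165,200 g.
Volume: 165,200 g ÷ 1.11 g/mL = 148,800 mL.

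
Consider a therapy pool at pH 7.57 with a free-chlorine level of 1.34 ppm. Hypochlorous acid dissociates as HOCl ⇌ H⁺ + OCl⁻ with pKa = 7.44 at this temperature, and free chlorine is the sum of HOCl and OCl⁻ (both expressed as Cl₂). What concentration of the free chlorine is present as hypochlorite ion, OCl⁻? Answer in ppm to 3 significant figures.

0.770 ppm

[OCl⁻]/[HOCl] = 10^(pH − pKa) = 10^(7.57 − 7.44) = 10^0.13 = 1.349.
Fraction as HOCl = 1 / (1 + 1.349) = 0.4257.
OCl⁻ = (1 − 0.4257) × 1.34 ppm = 0.7695 ppm.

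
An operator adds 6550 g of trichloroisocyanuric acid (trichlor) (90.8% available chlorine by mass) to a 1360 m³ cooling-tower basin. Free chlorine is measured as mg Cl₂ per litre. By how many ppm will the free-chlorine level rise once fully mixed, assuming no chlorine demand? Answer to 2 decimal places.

Volume: 1360 m³ = 1,360,000 L.
Available chlorine delivered: 6550 g × 0.908 = 5947 g as Cl₂.
Concentration rise: 5947 g / 1,360,000 L = 4.373 mg/L = 4.37 ppm.

4.37 ppm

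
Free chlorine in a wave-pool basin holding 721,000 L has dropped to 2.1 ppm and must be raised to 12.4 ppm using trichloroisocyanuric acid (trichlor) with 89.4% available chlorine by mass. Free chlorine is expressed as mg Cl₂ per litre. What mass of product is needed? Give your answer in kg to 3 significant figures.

8.31 kg

Chlorine deficit: 12.4 − 2.1 = 10.3 ppm = 10.3 mg/L as Cl₂.
Cl₂ equivalent needed: 10.3 mg/L × 721,000 L = 7,426,000 mg = 7426 g.
Product at 89.4% available chlorine: 7426 / 0.894 = 8307 g.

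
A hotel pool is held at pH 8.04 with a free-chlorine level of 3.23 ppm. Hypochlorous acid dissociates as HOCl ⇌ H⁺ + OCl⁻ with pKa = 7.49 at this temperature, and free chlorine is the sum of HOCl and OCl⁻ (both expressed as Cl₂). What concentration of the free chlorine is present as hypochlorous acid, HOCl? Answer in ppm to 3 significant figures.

[OCl⁻]/[HOCl] = 10^(pH − pKa) = 10^(8.04 − 7.49) = 10^0.55 = 3.548.
Fraction as HOCl = 1 / (1 + 3.548) = 0.2199.
HOCl = 0.2199 × 3.23 ppm = 0.7102 ppm.

0.710 ppm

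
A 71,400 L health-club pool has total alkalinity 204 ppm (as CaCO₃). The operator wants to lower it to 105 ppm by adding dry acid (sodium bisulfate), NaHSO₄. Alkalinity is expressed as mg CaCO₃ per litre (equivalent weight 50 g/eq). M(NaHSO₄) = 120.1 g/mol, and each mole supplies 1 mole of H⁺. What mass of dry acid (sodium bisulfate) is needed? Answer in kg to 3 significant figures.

17.0 kg

Alkalinity to neutralize: (204 − 105) = 99 mg/L as CaCO₃ × 71,400 L = 7069 g as CaCO₃.
Equivalents of H⁺ required: 7069 ÷ 50 g/eq = 141.4 eq = 141.4 mol NaHSO₄.
Mass of NaHSO₄: 141.4 × 120.1 = 16,980 g.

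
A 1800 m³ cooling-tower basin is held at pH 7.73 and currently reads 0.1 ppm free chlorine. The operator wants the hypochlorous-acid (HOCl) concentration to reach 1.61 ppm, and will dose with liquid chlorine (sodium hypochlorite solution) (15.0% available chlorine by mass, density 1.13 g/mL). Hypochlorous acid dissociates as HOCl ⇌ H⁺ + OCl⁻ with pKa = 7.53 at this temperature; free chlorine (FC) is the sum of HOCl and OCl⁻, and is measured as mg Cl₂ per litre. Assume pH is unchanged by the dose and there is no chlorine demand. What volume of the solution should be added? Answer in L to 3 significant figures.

Volume: 1800 m³ = 1,800,000 L.
[OCl⁻]/[HOCl] = 10^(pH − pKa) = 10^(7.73 − 7.53) = 1.585; fraction as HOCl = 1/(1 + 1.585) = 0.3869.
Free chlorine required for 1.61 ppm HOCl: 1.61 / 0.3869 = 4.162 ppm.
FC to add: 4.162 − 0.1 = 4.062 mg/L as Cl₂.
Cl₂ equivalent: 4.062 mg/L × 1,800,000 L = 7311 g.
Product at 15.0% available Cl: 7311 / 0.15 = 48,740 g.
Volume: 48,740 g ÷ 1.13 g/mL = 43,130 mL.

43.1 L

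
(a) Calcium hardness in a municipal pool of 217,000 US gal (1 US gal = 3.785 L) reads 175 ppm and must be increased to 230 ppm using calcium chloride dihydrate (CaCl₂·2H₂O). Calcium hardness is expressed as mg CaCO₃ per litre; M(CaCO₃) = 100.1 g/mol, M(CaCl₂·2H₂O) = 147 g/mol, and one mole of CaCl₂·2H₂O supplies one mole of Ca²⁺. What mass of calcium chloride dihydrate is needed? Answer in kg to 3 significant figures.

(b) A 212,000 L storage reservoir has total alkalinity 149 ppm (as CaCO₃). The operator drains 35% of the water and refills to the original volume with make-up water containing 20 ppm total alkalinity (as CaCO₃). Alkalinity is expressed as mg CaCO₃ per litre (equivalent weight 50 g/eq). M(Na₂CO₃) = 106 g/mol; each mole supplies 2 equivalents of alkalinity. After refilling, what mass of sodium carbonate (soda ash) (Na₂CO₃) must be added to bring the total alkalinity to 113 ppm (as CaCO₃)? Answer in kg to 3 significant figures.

(a) 66.3 kg; (b) 2.06 kg

(a) Volume: 217,000 US gal × 3.785 L/gal = 821,345 L.
(a) Hardness to add: (230 − 175) = 55 mg/L as CaCO₃ × 821,345 L = 45,170 g as CaCO₃.
(a) Moles of Ca²⁺ (1 mol Ca²⁺ ≡ 1 mol CaCO₃): 45,170 / 100.1 g/mol = 451.3 mol.
(a) Mass of CaCl₂·2H₂O: 451.3 × 147 = 66,340 g.

(b) After draining 35% and refilling: 149 × 0.65 + 20 × 0.35 = 103.85 ppm.
(b) Deficit to target: 113 − 103.85 = 9.15 mg/L.
(b) As CaCO₃: 9.15 mg/L × 212,000 L = 1940 g; ÷ 50 g/eq ÷ 2 = 19.4 mol Na₂CO₃.
(b) Mass: 19.4 × 106 = 2056 g.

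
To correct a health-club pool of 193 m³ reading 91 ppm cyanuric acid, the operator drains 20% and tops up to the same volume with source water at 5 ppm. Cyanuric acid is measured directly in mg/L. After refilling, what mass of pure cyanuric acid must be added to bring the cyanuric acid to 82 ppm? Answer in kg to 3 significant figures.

1.58 kg

Volume: 193 m³ = 193,000 L.
After draining 20% and refilling: 91 × 0.80 + 5 × 0.20 = 73.8 ppm.
Deficit to target: 82 − 73.8 = 8.2 mg/L.
Mass: 8.2 mg/L × 193,000 L = 1583 g cyanuric acid.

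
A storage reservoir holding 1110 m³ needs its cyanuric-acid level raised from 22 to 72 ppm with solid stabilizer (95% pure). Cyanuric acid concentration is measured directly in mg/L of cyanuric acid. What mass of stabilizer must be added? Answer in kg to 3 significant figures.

Volume: 1110 m³ = 1,110,000 L.
CYA to add: (72 − 22) = 50 mg/L × 1,110,000 L = 55,500 g cyanuric acid.
At 95% purity: 55,500 / 0.95 = 58,420 g product.

58.4 kg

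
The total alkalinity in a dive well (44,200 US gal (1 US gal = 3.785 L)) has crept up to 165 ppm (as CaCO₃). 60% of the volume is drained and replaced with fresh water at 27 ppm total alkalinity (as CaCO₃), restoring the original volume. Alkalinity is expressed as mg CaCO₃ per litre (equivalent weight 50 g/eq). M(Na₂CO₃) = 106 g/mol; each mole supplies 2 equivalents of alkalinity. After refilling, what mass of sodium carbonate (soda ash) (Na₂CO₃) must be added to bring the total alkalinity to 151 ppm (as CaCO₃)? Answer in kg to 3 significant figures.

Volume: 44,200 US gal × 3.785 L/gal = 167,297 L.
After draining 60% and refilling: 165 × 0.40 + 27 × 0.60 = 82.2 ppm.
Deficit to target: 151 − 82.2 = 68.8 mg/L.
As CaCO₃: 68.8 mg/L × 167,297 L = 11,510 g; ÷ 50 g/eq ÷ 2 = 115.1 mol Na₂CO₃.
Mass: 115.1 × 106 = 12,200 g.

12.2 kg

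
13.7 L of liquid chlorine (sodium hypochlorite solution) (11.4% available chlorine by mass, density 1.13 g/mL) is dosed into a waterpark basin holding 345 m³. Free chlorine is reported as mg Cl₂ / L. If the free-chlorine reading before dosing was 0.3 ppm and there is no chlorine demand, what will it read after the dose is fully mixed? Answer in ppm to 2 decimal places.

Volume: 345 m³ = 345,000 L.
Mass of solution: 13.7 L × 1000 mL/L × 1.13 g/mL = 15,480 g.
Available chlorine delivered: 15,480 g × 0.114 = 1765 g as Cl₂.
Concentration rise: 1765 g / 345,000 L = 5.115 mg/L = 5.12 ppm.
Final FC: 0.3 + 5.12 = 5.42 ppm.

5.42 ppm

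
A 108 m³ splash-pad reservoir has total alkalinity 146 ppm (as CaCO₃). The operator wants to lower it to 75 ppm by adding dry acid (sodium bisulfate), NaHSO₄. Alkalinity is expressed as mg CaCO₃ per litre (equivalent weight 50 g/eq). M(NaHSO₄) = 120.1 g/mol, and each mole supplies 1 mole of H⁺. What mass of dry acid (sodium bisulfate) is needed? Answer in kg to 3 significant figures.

Volume: 108 m³ = 108,000 L.
Alkalinity to neutralize: (146 − 75) = 71 mg/L as CaCO₃ × 108,000 L = 7668 g as CaCO₃.
Equivalents of H⁺ required: 7668 ÷ 50 g/eq = 153.4 eq = 153.4 mol NaHSO₄.
Mass of NaHSO₄: 153.4 × 120.1 = 18,420 g.

18.4 kg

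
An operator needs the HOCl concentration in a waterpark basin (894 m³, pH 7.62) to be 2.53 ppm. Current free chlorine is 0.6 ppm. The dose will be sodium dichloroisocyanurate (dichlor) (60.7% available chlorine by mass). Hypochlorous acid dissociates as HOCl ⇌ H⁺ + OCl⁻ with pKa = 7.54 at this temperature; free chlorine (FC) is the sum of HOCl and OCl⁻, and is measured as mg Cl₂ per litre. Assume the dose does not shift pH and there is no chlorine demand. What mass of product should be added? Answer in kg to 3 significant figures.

Volume: 894 m³ = 894,000 L.
[OCl⁻]/[HOCl] = 10^(pH − pKa) = 10^(7.62 − 7.54) = 1.202; fraction as HOCl = 1/(1 + 1.202) = 0.4541.
Free chlorine required for 2.53 ppm HOCl: 2.53 / 0.4541 = 5.572 ppm.
FC to add: 5.572 − 0.6 = 4.972 mg/L as Cl₂.
Cl₂ equivalent: 4.972 mg/L × 894,000 L = 4445 g.
Product at 60.7% available Cl: 4445 / 0.607 = 7322 g.

7.32 kg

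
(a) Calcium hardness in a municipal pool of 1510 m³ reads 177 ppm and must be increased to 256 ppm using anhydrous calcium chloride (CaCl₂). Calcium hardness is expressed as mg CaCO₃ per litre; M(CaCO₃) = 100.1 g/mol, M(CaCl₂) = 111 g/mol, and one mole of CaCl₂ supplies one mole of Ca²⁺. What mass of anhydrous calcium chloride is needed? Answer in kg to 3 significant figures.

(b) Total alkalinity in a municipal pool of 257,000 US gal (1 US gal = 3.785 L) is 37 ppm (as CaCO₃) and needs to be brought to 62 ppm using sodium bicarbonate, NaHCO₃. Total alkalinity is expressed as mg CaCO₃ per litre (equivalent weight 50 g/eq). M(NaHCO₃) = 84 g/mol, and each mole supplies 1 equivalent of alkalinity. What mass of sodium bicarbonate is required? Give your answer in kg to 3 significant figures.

(a) 132 kg; (b) 40.9 kg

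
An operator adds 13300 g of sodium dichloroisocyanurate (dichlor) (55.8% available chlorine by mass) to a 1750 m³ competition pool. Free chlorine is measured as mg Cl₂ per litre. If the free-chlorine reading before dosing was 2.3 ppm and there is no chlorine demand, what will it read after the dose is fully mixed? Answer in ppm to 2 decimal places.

6.54 ppm

Volume: 1750 m³ = 1,750,000 L.
Available chlorine delivered: 13,300 g × 0.558 = 7421 g as Cl₂.
Concentration rise: 7421 g / 1,750,000 L = 4.241 mg/L = 4.24 ppm.
Final FC: 2.3 + 4.24 = 6.54 ppm.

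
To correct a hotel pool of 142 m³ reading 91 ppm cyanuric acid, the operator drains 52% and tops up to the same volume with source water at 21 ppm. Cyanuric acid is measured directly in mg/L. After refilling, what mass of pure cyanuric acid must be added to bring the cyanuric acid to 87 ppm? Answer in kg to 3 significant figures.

Volume: 142 m³ = 142,000 L.
After draining 52% and refilling: 91 × 0.48 + 21 × 0.52 = 54.6 ppm.
Deficit to target: 87 − 54.6 = 32.4 mg/L.
Mass: 32.4 mg/L × 142,000 L = 4601 g cyanuric acid.

4.60 kg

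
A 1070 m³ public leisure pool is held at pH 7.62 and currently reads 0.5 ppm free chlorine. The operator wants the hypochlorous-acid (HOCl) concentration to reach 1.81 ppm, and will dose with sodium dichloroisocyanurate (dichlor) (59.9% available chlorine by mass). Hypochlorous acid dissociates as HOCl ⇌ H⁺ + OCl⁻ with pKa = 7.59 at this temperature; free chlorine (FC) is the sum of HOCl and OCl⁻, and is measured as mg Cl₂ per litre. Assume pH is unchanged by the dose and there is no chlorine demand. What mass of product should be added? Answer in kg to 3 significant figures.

5.80 kg

Volume: 1070 m³ = 1,070,000 L.
[OCl⁻]/[HOCl] = 10^(pH − pKa) = 10^(7.62 − 7.59) = 1.072; fraction as HOCl = 1/(1 + 1.072) = 0.4827.
Free chlorine required for 1.81 ppm HOCl: 1.81 / 0.4827 = 3.749 ppm.
FC to add: 3.749 − 0.5 = 3.249 mg/L as Cl₂.
Cl₂ equivalent: 3.249 mg/L × 1,070,000 L = 3477 g.
Product at 59.9% available Cl: 3477 / 0.599 = 5805 g.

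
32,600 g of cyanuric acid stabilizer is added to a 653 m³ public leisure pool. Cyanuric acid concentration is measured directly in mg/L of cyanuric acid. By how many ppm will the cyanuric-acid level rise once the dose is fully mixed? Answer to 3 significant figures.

49.9 ppm

Volume: 653 m³ = 653,000 L.
Rise: 32,600 g / 653,000 L × 1000 = 49.92 mg/L.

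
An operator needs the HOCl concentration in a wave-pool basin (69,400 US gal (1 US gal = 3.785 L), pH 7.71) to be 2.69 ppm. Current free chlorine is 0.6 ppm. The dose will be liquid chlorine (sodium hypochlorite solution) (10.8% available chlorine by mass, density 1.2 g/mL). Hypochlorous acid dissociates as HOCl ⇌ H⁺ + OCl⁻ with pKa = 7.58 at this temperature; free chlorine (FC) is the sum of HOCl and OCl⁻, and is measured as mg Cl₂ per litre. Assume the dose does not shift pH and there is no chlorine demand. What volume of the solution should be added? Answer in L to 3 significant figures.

11.6 L

Volume: 69,400 US gal × 3.785 L/gal = 262,679 L.
[OCl⁻]/[HOCl] = 10^(pH − pKa) = 10^(7.71 − 7.58) = 1.349; fraction as HOCl = 1/(1 + 1.349) = 0.4257.
Free chlorine required for 2.69 ppm HOCl: 2.69 / 0.4257 = 6.319 ppm.
FC to add: 6.319 − 0.6 = 5.719 mg/L as Cl₂.
Cl₂ equivalent: 5.719 mg/L × 262,679 L = 1502 g.
Product at 10.8% available Cl: 1502 / 0.108 = 13,910 g.
Volume: 13,910 g ÷ 1.2 g/mL = 11,590 mL.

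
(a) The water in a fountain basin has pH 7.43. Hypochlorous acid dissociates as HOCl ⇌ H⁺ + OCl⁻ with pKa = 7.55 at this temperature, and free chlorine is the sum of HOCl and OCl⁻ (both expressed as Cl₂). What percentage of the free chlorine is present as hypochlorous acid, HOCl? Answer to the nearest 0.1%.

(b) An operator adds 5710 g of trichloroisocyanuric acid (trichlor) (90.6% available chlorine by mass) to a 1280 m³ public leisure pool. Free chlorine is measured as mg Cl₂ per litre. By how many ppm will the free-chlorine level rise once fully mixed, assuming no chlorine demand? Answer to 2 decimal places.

(a) 56.9%; (b) 4.04 ppm

(a) [OCl⁻]/[HOCl] = 10^(pH − pKa) = 10^(7.43 − 7.55) = 10^-0.12 = 0.7586.
(a) Fraction as HOCl = 1 / (1 + 0.7586) = 0.5686.

(b) Volume: 1280 m³ = 1,280,000 L.
(b) Available chlorine delivered: 5710 g × 0.906 = 5173 g as Cl₂.
(b) Concentration rise: 5173 g / 1,280,000 L = 4.042 mg/L = 4.04 ppm.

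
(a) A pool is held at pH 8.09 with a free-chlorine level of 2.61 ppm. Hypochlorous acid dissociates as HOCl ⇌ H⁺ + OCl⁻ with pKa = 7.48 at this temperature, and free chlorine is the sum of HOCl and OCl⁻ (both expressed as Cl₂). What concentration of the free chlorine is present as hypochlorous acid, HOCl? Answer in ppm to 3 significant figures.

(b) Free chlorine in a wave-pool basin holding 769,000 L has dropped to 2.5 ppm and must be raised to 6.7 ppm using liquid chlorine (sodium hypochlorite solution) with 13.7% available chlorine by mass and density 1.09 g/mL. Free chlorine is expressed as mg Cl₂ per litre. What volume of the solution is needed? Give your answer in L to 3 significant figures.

(a) [OCl⁻]/[HOCl] = 10^(pH − pKa) = 10^(8.09 − 7.48) = 10^0.61 = 4.074.
(a) Fraction as HOCl = 1 / (1 + 4.074) = 0.1971.
(a) HOCl = 0.1971 × 2.61 ppm = 0.5144 ppm.

(b) Chlorine deficit: 6.7 − 2.5 = 4.2 ppm = 4.2 mg/L as Cl₂.
(b) Cl₂ equivalent needed: 4.2 mg/L × 769,000 L = 3,230,000 mg = 3230 g.
(b) Product at 13.7% available chlorine: 3230 / 0.137 = 23,580 g.
(b) Volume at density 1.09 g/mL: 23,580 g ÷ 1.09 g/mL = 21,630 mL.

(a) 0.514 ppm; (b) 21.6 L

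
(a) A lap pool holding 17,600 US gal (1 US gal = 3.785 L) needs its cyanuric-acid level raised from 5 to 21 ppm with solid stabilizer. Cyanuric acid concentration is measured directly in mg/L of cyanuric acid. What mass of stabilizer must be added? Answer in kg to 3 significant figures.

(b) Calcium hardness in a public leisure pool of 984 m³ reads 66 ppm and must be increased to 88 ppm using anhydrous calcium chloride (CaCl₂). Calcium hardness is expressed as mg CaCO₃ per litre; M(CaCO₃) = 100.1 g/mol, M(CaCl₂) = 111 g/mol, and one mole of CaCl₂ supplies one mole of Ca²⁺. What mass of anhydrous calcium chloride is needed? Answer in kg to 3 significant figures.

(a) 1.07 kg; (b) 24.0 kg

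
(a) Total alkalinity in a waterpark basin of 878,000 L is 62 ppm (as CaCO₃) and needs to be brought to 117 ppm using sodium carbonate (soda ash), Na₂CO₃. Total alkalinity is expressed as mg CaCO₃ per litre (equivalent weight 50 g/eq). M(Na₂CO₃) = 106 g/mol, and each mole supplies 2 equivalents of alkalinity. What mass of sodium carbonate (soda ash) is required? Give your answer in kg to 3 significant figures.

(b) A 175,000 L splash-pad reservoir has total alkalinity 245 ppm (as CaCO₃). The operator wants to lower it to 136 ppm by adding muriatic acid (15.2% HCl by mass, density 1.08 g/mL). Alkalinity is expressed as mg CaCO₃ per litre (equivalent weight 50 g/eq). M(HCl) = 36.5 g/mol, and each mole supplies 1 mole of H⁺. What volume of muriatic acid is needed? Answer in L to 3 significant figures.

(a) Alkalinity to add: (117 − 62) = 55 mg/L as CaCO₃ × 878,000 L = 48,290 g as CaCO₃.
(a) Equivalents: 48,290 g ÷ 50 g/eq = 965.8 eq.
(a) Each mole of Na₂CO₃ supplies 2 eq, so 965.8 / 2 = 482.9 mol.
(a) Mass: 482.9 mol × 106 g/mol = 51,190 g.

(b) Alkalinity to neutralize: (245 − 136) = 109 mg/L as CaCO₃ × 175,000 L = 19,080 g as CaCO₃.
(b) Equivalents of H⁺ required: 19,080 ÷ 50 g/eq = 381.5 eq = 381.5 mol HCl.
(b) Mass of HCl: 381.5 × 36.5 = 13,920 g.
(b) Mass of 15.2% solution: 13,920 / 0.152 = 91,610 g.
(b) Volume: 91,610 g ÷ 1.08 g/mL = 84,820 mL.

(a) 51.2 kg; (b) 84.8 L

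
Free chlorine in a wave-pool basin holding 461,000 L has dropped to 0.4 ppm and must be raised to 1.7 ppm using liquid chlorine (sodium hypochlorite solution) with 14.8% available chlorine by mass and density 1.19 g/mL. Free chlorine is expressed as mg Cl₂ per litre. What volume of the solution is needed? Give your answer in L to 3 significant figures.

Chlorine deficit: 1.7 − 0.4 = 1.3 ppm = 1.3 mg/L as Cl₂.
Cl₂ equivalent needed: 1.3 mg/L × 461,000 L = 599,300 mg = 599.3 g.
Product at 14.8% available chlorine: 599.3 / 0.148 = 4049 g.
Volume at density 1.19 g/mL: 4049 g ÷ 1.19 g/mL = 3403 mL.

3.40 L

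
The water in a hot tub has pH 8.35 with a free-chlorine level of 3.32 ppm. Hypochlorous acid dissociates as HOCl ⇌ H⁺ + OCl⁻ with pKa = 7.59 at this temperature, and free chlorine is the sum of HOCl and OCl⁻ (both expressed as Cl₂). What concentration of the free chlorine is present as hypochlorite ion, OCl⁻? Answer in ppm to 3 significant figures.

2.83 ppm

[OCl⁻]/[HOCl] = 10^(pH − pKa) = 10^(8.35 − 7.59) = 10^0.76 = 5.754.
Fraction as HOCl = 1 / (1 + 5.754) = 0.1481.
OCl⁻ = (1 − 0.1481) × 3.32 ppm = 2.828 ppm.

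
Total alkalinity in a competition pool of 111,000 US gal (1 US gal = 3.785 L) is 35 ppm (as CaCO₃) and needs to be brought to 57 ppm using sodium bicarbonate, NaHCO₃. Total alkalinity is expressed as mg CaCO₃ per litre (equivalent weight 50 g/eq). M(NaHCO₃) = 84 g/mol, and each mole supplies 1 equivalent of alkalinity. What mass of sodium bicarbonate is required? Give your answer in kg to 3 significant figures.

Volume: 111,000 US gal × 3.785 L/gal = 420,135 L.
Alkalinity to add: (57 − 35) = 22 mg/L as CaCO₃ × 420,135 L = 9243 g as CaCO₃.
Equivalents: 9243 g ÷ 50 g/eq = 184.9 eq.
NaHCO₃ supplies 1 eq per mole → 184.9 mol.
Mass: 184.9 mol × 84 g/mol = 15,530 g.

15.5 kg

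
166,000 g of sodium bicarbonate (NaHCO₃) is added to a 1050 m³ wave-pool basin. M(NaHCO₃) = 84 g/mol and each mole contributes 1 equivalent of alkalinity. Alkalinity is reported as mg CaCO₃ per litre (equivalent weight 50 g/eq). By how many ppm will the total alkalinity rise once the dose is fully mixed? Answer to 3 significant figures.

Volume: 1050 m³ = 1,050,000 L.
Moles of NaHCO₃: 166,000 g ÷ 84 g/mol = 1976 mol → 1976 eq of alkalinity.
As CaCO₃: 1976 eq × 50 g/eq = 98,810 g.
Rise: 98,810 g / 1,050,000 L × 1000 = 94.1 mg/L.

94.1 ppm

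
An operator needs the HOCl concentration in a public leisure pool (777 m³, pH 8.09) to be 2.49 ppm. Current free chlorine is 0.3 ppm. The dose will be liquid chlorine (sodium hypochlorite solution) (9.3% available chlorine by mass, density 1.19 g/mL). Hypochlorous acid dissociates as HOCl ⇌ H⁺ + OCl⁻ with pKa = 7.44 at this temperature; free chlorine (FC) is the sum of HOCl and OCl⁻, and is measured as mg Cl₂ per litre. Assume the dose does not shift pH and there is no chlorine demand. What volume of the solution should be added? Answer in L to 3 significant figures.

Volume: 777 m³ = 777,000 L.
[OCl⁻]/[HOCl] = 10^(pH − pKa) = 10^(8.09 − 7.44) = 4.467; fraction as HOCl = 1/(1 + 4.467) = 0.1829.
Free chlorine required for 2.49 ppm HOCl: 2.49 / 0.1829 = 13.61 ppm.
FC to add: 13.61 − 0.3 = 13.31 mg/L as Cl₂.
Cl₂ equivalent: 13.31 mg/L × 777,000 L = 10,340 g.
Product at 9.3% available Cl: 10,340 / 0.093 = 111,200 g.
Volume: 111,200 g ÷ 1.19 g/mL = 93,460 mL.

93.5 L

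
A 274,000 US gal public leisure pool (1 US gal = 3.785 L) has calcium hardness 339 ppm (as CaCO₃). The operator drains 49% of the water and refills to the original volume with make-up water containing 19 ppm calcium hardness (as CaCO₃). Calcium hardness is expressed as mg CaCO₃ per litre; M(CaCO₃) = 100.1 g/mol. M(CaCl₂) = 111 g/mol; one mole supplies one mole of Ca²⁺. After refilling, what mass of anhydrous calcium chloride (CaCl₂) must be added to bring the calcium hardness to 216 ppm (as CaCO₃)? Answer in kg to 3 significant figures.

38.9 kg

Volume: 274,000 US gal × 3.785 L/gal = 1,037,090 L.
After draining 49% and refilling: 339 × 0.51 + 19 × 0.49 = 182.2 ppm.
Deficit to target: 216 − 182.2 = 33.8 mg/L.
As CaCO₃: 33.8 mg/L × 1,037,090 L = 35,050 g; ÷ 100.1 = 350.2 mol Ca²⁺.
Mass: 350.2 × 111 = 38,870 g.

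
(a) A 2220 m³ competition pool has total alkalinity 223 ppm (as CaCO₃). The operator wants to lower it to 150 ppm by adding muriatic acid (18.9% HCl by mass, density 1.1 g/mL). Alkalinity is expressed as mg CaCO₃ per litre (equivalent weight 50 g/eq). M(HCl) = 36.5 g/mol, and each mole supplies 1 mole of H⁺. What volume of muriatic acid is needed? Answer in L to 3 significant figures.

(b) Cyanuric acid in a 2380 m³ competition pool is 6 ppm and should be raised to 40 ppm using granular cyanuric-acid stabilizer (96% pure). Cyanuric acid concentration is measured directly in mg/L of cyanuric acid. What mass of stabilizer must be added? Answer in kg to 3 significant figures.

(a) 569 L; (b) 84.3 kg

(a) Volume: 2220 m³ = 2,220,000 L.
(a) Alkalinity to neutralize: (223 − 150) = 73 mg/L as CaCO₃ × 2,220,000 L = 162,100 g as CaCO₃.
(a) Equivalents of H⁺ required: 162,100 ÷ 50 g/eq = 3241 eq = 3241 mol HCl.
(a) Mass of HCl: 3241 × 36.5 = 118,300 g.
(a) Mass of 18.9% solution: 118,300 / 0.189 = 625,900 g.
(a) Volume: 625,900 g ÷ 1.1 g/mL = 569,000 mL.

(b) Volume: 2380 m³ = 2,380,000 L.
(b) CYA to add: (40 − 6) = 34 mg/L × 2,380,000 L = 80,920 g cyanuric acid.
(b) At 96% purity: 80,920 / 0.96 = 84,290 g product.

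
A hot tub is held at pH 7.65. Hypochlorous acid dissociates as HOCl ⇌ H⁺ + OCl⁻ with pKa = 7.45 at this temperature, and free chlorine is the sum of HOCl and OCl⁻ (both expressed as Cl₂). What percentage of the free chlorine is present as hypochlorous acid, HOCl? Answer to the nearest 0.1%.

[OCl⁻]/[HOCl] = 10^(pH − pKa) = 10^(7.65 − 7.45) = 10^0.20 = 1.585.
Fraction as HOCl = 1 / (1 + 1.585) = 0.3869.

38.7%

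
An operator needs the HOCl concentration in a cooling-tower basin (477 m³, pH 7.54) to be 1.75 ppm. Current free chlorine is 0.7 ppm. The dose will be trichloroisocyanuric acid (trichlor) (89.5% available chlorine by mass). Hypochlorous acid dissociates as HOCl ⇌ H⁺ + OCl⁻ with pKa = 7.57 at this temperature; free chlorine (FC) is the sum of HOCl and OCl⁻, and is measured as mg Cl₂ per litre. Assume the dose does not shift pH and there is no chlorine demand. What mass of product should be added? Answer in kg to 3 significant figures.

Volume: 477 m³ = 477,000 L.
[OCl⁻]/[HOCl] = 10^(pH − pKa) = 10^(7.54 − 7.57) = 0.9333; fraction as HOCl = 1/(1 + 0.9333) = 0.5173.
Free chlorine required for 1.75 ppm HOCl: 1.75 / 0.5173 = 3.383 ppm.
FC to add: 3.383 − 0.7 = 2.683 mg/L as Cl₂.
Cl₂ equivalent: 2.683 mg/L × 477,000 L = 1280 g.
Product at 89.5% available Cl: 1280 / 0.895 = 1430 g.

1.43 kg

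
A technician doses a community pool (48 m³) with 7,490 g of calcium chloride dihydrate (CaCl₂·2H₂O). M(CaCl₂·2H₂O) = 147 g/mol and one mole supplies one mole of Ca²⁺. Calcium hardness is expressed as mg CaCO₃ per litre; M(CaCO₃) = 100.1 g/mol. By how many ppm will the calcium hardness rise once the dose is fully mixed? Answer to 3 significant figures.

106 ppm

Volume: 48 m³ = 48,000 L.
Moles of Ca²⁺: 7,490 g ÷ 147 g/mol = 50.95 mol.
As CaCO₃: 50.95 mol × 100.1 g/mol = 5100 g.
Rise: 5100 g / 48,000 L × 1000 = 106.3 mg/L.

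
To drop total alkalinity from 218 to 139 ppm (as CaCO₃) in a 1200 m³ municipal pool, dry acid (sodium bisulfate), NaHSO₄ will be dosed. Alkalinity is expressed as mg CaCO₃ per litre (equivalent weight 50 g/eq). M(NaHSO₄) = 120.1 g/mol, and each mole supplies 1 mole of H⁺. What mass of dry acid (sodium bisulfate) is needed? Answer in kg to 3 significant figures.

Volume: 1200 m³ = 1,200,000 L.
Alkalinity to neutralize: (218 − 139) = 79 mg/L as CaCO₃ × 1,200,000 L = 94,800 g as CaCO₃.
Equivalents of H⁺ required: 94,800 ÷ 50 g/eq = 1896 eq = 1896 mol NaHSO₄.
Mass of NaHSO₄: 1896 × 120.1 = 227,700 g.

228 kg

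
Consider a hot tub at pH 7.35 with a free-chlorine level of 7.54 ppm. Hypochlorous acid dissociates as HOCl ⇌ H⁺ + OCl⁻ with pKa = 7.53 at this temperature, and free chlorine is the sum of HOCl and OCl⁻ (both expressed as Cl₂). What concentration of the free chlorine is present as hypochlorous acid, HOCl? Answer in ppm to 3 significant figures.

4.54 ppm

[OCl⁻]/[HOCl] = 10^(pH − pKa) = 10^(7.35 − 7.53) = 10^-0.18 = 0.6607.
Fraction as HOCl = 1 / (1 + 0.6607) = 0.6022.
HOCl = 0.6022 × 7.54 ppm = 4.54 ppm.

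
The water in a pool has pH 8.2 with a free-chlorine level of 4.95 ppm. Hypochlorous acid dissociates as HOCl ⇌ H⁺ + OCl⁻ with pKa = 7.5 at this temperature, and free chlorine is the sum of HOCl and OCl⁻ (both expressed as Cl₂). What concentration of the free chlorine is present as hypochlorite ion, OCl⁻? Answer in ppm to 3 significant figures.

4.13 ppm

[OCl⁻]/[HOCl] = 10^(pH − pKa) = 10^(8.2 − 7.5) = 10^0.70 = 5.012.
Fraction as HOCl = 1 / (1 + 5.012) = 0.1663.
OCl⁻ = (1 − 0.1663) × 4.95 ppm = 4.127 ppm.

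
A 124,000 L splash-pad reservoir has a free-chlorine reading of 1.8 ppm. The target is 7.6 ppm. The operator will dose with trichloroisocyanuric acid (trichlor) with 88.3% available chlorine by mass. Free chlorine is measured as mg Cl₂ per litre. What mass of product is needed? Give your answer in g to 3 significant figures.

814 g

Chlorine deficit: 7.6 − 1.8 = 5.8 ppm = 5.8 mg/L as Cl₂.
Cl₂ equivalent needed: 5.8 mg/L × 124,000 L = 719,200 mg = 719.2 g.
Product at 88.3% available chlorine: 719.2 / 0.883 = 814.5 g.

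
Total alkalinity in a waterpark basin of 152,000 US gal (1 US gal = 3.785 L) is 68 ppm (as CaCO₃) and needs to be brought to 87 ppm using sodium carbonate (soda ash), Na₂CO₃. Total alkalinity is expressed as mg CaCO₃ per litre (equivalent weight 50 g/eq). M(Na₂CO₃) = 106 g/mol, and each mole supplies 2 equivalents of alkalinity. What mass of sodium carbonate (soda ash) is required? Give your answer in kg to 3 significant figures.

Volume: 152,000 US gal × 3.785 L/gal = 575,320 L.
Alkalinity to add: (87 − 68) = 19 mg/L as CaCO₃ × 575,320 L = 10,930 g as CaCO₃.
Equivalents: 10,930 g ÷ 50 g/eq = 218.6 eq.
Each mole of Na₂CO₃ supplies 2 eq, so 218.6 / 2 = 109.3 mol.
Mass: 109.3 mol × 106 g/mol = 11,590 g.

11.6 kg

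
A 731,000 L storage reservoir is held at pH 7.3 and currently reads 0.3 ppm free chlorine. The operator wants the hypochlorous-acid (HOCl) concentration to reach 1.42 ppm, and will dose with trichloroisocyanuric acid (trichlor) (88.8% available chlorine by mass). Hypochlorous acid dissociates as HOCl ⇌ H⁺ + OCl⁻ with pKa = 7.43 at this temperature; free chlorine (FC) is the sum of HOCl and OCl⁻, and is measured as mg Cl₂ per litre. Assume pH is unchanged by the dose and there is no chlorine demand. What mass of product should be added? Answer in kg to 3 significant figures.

1.79 kg

[OCl⁻]/[HOCl] = 10^(pH − pKa) = 10^(7.3 − 7.43) = 0.7413; fraction as HOCl = 1/(1 + 0.7413) = 0.5743.
Free chlorine required for 1.42 ppm HOCl: 1.42 / 0.5743 = 2.473 ppm.
FC to add: 2.473 − 0.3 = 2.173 mg/L as Cl₂.
Cl₂ equivalent: 2.173 mg/L × 731,000 L = 1588 g.
Product at 88.8% available Cl: 1588 / 0.888 = 1789 g.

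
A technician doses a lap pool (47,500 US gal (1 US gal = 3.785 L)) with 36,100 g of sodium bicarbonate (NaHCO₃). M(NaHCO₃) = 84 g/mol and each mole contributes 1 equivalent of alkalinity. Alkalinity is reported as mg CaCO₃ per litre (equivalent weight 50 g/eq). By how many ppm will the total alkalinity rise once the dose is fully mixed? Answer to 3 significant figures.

120 ppm

Volume: 47,500 US gal × 3.785 L/gal = 179,788 L.
Moles of NaHCO₃: 36,100 g ÷ 84 g/mol = 429.8 mol → 429.8 eq of alkalinity.
As CaCO₃: 429.8 eq × 50 g/eq = 21,490 g.
Rise: 21,490 g / 179,788 L × 1000 = 119.5 mg/L.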